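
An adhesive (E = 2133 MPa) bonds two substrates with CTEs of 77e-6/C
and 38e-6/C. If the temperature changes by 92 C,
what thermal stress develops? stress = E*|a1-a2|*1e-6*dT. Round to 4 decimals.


Stress = 2133 * |77 - 38| * 1e-6 * 92
= 7.6532 MPa

7.6532


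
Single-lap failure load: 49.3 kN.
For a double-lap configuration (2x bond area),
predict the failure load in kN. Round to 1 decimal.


Failure load = 49.3 * 2 = 98.6 kN

98.6


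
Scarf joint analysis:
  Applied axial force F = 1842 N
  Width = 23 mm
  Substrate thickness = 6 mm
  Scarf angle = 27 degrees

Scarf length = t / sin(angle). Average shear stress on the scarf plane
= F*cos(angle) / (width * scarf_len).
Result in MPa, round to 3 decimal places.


Scarf length = 6 / sin(27 deg) = 13.2161 mm
cos(27 deg) = 0.891007
Shear = 1842 * 0.891007 / (23 * 13.2161)
= 5.399 MPa

5.399


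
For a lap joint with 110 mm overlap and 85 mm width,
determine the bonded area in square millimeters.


Area = 110 * 85 = 9350 mm^2

9350


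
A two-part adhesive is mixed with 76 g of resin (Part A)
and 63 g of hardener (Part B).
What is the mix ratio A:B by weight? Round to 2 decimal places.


Mix ratio = mass_A / mass_B
= 76 / 63
= 1.21

1.21


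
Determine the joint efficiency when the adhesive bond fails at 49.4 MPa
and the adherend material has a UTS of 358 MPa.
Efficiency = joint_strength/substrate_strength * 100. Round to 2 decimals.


Joint efficiency = 49.4 / 358 * 100
= 13.80%

13.80


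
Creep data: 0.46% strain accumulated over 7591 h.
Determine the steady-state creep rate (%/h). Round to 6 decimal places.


Rate = 0.46 / 7591 = 0.000061 %/h

0.000061


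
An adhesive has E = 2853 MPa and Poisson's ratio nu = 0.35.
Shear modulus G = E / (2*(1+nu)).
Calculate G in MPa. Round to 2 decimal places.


G = 2853 / (2*(1+0.35))
= 2853 / 2.70
= 1056.67 MPa

1056.67


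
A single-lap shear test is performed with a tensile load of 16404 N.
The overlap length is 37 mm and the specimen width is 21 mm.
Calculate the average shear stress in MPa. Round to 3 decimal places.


Shear stress = F / (overlap * width)
= 16404 / (37 * 21)
= 16404 / 777
= 21.112 MPa

21.112


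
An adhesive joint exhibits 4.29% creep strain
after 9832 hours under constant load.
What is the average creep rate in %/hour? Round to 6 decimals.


Creep rate = strain / time
= 4.29 / 9832
= 0.000436 %/h

0.000436


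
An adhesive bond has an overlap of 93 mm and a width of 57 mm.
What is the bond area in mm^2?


Bond area = overlap * width
= 93 * 57
= 5301 mm^2

5301


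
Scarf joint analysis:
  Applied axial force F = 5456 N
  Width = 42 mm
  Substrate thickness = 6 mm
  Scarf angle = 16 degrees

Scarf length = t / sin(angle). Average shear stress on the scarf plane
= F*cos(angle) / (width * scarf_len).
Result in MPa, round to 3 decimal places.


Scarf length = 6 / sin(16 deg) = 21.7677 mm
cos(16 deg) = 0.961262
Shear = 5456 * 0.961262 / (42 * 21.7677)
= 5.737 MPa

5.737


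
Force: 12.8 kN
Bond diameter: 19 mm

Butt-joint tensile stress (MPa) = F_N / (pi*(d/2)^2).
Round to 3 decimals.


F_N = 12.8 * 1000 = 12800.0 N
A = pi*(9.5)^2 = 283.5287 mm^2
stress = 12800.0 / 283.5287 = 45.145 MPa

45.145


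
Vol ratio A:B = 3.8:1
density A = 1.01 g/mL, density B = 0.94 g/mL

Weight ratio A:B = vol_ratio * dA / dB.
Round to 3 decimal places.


Weight ratio = 3.8 * 1.01 / 0.94
= 4.083

4.083


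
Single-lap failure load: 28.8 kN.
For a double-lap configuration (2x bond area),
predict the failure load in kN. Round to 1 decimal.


Failure load = 28.8 * 2 = 57.6 kN

57.6


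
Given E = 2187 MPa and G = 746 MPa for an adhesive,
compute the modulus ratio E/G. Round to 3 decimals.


E/G ratio = 2187 / 746 = 2.932

2.932


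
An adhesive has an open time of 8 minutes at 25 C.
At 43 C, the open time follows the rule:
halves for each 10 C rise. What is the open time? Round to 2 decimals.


Factor = 2^((43-25)/10) = 3.4822
Open time = 8 / 3.4822 = 2.30 min

2.30


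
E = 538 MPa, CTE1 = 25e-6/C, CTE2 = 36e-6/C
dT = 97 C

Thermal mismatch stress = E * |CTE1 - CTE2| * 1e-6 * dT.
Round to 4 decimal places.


= 538 * 11e-6 * 97
= 0.5740 MPa

0.5740


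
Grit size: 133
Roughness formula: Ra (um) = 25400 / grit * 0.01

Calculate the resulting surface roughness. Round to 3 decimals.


Ra = 25400 / 133 * 0.01
= 1.910 um

1.910


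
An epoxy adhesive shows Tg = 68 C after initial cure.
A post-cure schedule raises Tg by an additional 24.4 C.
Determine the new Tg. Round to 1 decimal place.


New Tg = 68 + 24.4
= 92.4 C

92.4


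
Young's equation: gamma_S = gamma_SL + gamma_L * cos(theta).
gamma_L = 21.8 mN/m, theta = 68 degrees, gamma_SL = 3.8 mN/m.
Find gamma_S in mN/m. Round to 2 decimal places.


cos(68 deg) = 0.374607
gamma_S = 3.8 + 21.8 * 0.374607
= 11.97 mN/m

11.97


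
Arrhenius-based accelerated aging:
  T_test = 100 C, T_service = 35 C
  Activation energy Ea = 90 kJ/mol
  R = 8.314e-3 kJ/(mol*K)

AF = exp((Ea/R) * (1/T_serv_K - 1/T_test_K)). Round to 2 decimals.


T_test_K = 373.15, T_serv_K = 308.15
AF = exp((90/8.314e-3) * (1/308.15 - 1/373.15))
= 454.54

454.54


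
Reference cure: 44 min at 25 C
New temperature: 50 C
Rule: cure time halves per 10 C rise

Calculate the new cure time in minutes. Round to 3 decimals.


factor = 2^((50-25)/10) = 5.6569
t_new = 44 / 5.6569 = 7.778 min

7.778


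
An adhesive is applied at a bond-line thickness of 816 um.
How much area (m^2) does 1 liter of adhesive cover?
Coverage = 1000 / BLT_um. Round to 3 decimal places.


Coverage = 1000 / 816 = 1.225 m^2

1.225


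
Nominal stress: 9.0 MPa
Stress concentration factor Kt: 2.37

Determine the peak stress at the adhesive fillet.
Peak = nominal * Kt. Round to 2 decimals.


Peak stress = 9.0 * 2.37
= 21.33 MPa

21.33


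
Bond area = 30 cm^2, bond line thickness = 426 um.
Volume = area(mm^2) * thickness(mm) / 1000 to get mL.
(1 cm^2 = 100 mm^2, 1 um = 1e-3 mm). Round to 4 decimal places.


area_mm2 = 30 * 100 = 3000
blt_mm = 426 * 1e-3 = 0.426
vol_mm3 = 3000 * 0.426 = 1278.0
vol_mL = 1278.0 / 1000 = 1.2780 mL

1.2780


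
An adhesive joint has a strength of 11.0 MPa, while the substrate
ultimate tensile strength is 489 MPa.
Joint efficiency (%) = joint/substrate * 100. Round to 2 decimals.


Efficiency = 11.0 / 489 * 100
= 2.25%

2.25


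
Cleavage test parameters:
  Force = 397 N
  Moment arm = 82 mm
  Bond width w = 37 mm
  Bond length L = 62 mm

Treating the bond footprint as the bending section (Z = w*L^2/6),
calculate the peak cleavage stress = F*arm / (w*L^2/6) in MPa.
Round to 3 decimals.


M = 397 * 82 = 32554 N*mm
Z = 37 * 62^2 / 6 = 142228 / 6 mm^3
sigma = M / Z = 6 * 32554 / 142228 = 195324 / 142228
= 1.373 MPa

1.373


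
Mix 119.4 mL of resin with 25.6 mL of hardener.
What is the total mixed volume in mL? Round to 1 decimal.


Total = 119.4 + 25.6 = 145.0 mL

145.0


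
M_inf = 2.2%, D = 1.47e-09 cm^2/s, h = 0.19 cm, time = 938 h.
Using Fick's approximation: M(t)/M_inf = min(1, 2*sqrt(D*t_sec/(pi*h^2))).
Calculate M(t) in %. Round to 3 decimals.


t = 3376800 s
ratio = min(1, 2*sqrt(1.47e-09*3376800/(pi*0.0361)))
= 0.418420
M(t) = 2.2 * 0.418420 = 0.921%

0.921


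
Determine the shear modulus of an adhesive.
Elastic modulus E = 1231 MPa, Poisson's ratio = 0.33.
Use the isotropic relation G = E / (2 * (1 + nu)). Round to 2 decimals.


G = 1231 / (2*(1+0.33)) = 1231 / 2.66
= 462.78 MPa

462.78


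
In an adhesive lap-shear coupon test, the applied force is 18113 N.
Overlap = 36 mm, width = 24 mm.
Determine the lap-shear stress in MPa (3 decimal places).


stress = F / (overlap * width)
= 18113 / (36 * 24)
= 20.964 MPa

20.964


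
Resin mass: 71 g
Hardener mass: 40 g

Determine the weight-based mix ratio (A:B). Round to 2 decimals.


Ratio = 71 / 40 = 1.78

1.78


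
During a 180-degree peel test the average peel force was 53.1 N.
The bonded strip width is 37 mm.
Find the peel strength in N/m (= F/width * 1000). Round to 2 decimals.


Peel strength = F/width * 1000
= 53.1 / 37 * 1000
= 1435.14 N/m

1435.14


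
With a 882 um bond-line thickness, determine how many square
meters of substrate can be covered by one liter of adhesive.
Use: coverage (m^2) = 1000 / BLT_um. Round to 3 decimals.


Coverage = 1000 / 882 = 1.134 m^2

1.134


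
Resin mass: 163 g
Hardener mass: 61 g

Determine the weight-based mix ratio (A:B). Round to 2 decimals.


Ratio = 163 / 61 = 2.67

2.67


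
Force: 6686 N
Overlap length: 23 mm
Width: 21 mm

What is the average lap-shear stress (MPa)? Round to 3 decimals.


Average shear stress = F / (overlap * width)
= 6686 / (23 * 21)
= 13.843 MPa

13.843


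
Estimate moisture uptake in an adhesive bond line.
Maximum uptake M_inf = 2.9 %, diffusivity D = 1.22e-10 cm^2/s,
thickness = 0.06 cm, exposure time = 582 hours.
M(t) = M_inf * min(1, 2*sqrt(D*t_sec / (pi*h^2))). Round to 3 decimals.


Convert time: 582 h = 2095200 s
ratio = min(1, 2*sqrt(1.22e-10*2095200/(pi*0.06^2)))
= 0.300674
M(t) = 2.9 * 0.300674 = 0.872%

0.872


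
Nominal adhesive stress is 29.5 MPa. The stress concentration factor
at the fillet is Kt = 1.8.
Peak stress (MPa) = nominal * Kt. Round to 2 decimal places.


Peak = 29.5 * 1.8 = 53.10 MPa

53.10


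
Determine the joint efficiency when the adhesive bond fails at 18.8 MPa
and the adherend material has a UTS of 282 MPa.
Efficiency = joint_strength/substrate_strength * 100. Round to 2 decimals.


Joint efficiency = 18.8 / 282 * 100
= 6.67%

6.67


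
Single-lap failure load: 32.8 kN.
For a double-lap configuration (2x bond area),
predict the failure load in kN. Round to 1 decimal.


Failure load = 32.8 * 2 = 65.6 kN

65.6


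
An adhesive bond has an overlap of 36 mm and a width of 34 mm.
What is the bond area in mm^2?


Bond area = overlap * width
= 36 * 34
= 1224 mm^2

1224


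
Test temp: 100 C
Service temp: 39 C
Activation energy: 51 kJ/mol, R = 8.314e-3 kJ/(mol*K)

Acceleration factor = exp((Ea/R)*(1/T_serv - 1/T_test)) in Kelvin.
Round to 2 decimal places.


AF = exp((51/0.008314)*(1/312.15 - 1/373.15))
= 24.84

24.84


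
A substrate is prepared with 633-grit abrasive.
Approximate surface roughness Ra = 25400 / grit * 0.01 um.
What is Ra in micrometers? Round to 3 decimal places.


Ra = 25400 / 633 * 0.01 = 0.401 um

0.401


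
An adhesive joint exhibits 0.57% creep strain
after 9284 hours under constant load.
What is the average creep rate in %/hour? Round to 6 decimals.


Creep rate = strain / time
= 0.57 / 9284
= 0.000061 %/h

0.000061


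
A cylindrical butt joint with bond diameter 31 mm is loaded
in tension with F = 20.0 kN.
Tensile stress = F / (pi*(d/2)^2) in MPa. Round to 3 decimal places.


Area = pi * (31/2)^2 = 754.7676 mm^2
Stress = 20.0*1000 / 754.7676
= 26.498 MPa

26.498


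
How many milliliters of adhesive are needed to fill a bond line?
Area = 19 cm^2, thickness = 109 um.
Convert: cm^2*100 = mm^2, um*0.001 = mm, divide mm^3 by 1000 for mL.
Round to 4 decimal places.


= (19 * 100) * (109 * 0.001) / 1000
= 0.2071 mL

0.2071


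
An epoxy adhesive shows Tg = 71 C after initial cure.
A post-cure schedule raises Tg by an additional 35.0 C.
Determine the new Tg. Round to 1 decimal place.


New Tg = 71 + 35.0
= 106.0 C

106.0


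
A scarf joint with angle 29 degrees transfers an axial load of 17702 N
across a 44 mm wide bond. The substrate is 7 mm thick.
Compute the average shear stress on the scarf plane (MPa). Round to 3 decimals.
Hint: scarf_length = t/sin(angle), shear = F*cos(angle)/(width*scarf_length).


scarf_length = 7 / sin(29 deg) = 14.4387 mm
cos(29 deg) = 0.874620
shear stress = 17702 * 0.874620 / (44 * 14.4387)
= 24.370 MPa

24.370


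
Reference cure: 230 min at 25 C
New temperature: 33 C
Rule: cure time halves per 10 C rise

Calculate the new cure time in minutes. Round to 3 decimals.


factor = 2^((33-25)/10) = 1.7411
t_new = 230 / 1.7411 = 132.100 min

132.100


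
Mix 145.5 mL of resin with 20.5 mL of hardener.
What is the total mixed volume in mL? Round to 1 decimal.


Total = 145.5 + 20.5 = 166.0 mL

166.0


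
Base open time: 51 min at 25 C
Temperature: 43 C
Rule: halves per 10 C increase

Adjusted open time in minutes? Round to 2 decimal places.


Acceleration = 2^((43-25)/10) = 3.4822
Open time = 51 / 3.4822 = 14.65 min

14.65


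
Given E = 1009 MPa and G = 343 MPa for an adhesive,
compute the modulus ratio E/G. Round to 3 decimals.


E/G ratio = 1009 / 343 = 2.942

2.942


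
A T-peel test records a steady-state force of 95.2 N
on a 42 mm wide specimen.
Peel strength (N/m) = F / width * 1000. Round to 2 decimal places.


Peel strength = 95.2 / 42 * 1000
= 2266.67 N/m

2266.67


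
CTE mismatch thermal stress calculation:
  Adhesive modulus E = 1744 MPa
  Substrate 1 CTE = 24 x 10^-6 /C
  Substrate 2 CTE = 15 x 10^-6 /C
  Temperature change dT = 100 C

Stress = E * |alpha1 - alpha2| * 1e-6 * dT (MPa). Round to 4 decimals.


delta_alpha = |24 - 15| = 9 x 10^-6/C
Stress = 1744 * 9e-6 * 100
= 1.5696 MPa

1.5696


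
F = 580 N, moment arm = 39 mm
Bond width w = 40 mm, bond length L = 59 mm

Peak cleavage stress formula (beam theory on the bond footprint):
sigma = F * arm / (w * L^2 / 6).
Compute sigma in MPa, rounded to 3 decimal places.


sigma = (580 * 39) / (40 * 3481 / 6)
= 22620 * 6 / 139240
= 135720 / 139240
= 0.975 MPa

0.975


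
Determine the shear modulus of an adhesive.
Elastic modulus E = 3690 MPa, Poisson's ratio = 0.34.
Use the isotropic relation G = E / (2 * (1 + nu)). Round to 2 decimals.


G = 3690 / (2*(1+0.34)) = 3690 / 2.68
= 1376.87 MPa

1376.87


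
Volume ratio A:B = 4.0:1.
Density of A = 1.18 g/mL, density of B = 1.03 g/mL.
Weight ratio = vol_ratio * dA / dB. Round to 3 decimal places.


Wt ratio = 4.0 * 1.18 / 1.03
= 4.583

4.583


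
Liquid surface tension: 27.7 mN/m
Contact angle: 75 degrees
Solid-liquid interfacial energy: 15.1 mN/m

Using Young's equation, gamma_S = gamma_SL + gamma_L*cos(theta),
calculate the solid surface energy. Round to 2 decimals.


gamma_S = 15.1 + 27.7 * cos(75)
= 22.27 mN/m

22.27


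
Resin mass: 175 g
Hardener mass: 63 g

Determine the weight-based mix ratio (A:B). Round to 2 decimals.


Ratio = 175 / 63 = 2.78

2.78


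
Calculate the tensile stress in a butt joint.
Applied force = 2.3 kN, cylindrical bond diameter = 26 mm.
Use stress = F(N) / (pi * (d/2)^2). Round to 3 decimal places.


A = pi * 13.0^2 = 530.9292 mm^2
sigma = 2300.0 / 530.9292 = 4.332 MPa

4.332


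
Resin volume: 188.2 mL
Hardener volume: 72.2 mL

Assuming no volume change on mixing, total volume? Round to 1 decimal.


V_total = 188.2 + 72.2 = 260.4 mL

260.4


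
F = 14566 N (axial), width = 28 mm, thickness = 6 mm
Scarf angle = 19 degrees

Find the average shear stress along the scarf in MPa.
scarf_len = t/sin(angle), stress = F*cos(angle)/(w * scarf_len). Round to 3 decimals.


scarf_len = 6/sin(19 deg) = 18.4293
cos(19 deg) = 0.945519
stress = 14566*0.945519/(28*18.4293) = 26.690 MPa

26.690


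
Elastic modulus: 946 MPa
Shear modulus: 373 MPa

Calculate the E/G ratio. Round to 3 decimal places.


E / G = 946 / 373 = 2.536

2.536


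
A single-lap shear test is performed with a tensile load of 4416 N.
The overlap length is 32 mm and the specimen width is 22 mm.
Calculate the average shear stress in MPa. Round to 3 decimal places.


Shear stress = F / (overlap * width)
= 4416 / (32 * 22)
= 4416 / 704
= 6.273 MPa

6.273


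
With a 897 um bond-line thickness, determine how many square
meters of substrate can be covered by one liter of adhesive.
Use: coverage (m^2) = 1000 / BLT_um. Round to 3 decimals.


Coverage = 1000 / 897 = 1.115 m^2

1.115


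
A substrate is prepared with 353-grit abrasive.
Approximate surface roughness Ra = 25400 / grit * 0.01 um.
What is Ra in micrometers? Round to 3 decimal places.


Ra = 25400 / 353 * 0.01 = 0.720 um

0.720


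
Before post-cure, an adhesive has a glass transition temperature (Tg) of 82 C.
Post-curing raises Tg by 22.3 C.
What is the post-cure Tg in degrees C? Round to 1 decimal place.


Tg_post = Tg_base + delta_Tg
= 82 + 22.3
= 104.3 C

104.3


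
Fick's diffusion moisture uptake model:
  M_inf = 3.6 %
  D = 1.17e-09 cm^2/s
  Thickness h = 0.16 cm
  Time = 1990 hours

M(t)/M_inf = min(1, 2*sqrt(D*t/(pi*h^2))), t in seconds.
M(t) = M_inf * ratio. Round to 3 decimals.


t_sec = 1990 * 3600 = 7164000
ratio = 2*sqrt(1.17e-09*7164000/(pi*0.16^2))
= min(1, 0.645663)
= 0.645663
M(t) = 3.6 * 0.645663 = 2.324 %

2.324


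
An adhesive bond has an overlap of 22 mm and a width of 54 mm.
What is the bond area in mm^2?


Bond area = overlap * width
= 22 * 54
= 1188 mm^2

1188


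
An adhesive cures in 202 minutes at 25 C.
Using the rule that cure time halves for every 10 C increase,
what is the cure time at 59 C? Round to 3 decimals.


Factor = 2^((59 - 25) / 10) = 10.5561
Cure time = 202 / 10.5561
= 19.136 minutes

19.136


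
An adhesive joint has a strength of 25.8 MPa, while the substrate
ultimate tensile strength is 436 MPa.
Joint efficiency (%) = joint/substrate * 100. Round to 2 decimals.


Efficiency = 25.8 / 436 * 100
= 5.92%

5.92


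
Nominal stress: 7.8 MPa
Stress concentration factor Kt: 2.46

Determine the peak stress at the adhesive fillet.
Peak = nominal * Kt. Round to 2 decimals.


Peak stress = 7.8 * 2.46
= 19.19 MPa

19.19


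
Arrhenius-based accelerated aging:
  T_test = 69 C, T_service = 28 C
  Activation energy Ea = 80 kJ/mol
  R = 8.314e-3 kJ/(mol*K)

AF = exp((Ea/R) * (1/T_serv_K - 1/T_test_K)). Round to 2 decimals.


T_test_K = 342.15, T_serv_K = 301.15
AF = exp((80/8.314e-3) * (1/301.15 - 1/342.15))
= 46.01

46.01


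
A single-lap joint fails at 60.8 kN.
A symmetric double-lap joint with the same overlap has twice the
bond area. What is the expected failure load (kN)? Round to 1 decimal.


Double-lap load = 2 * 60.8 = 121.6 kN

121.6


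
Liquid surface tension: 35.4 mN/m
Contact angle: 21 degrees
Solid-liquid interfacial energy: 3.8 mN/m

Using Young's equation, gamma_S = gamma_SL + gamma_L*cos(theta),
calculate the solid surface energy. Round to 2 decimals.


gamma_S = 3.8 + 35.4 * cos(21)
= 36.85 mN/m

36.85


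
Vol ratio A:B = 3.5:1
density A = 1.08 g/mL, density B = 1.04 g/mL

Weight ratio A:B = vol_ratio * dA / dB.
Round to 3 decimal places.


Weight ratio = 3.5 * 1.08 / 1.04
= 3.635

3.635


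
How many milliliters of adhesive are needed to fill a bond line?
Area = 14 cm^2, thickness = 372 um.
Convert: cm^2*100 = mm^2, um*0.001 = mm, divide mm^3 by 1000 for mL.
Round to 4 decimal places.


= (14 * 100) * (372 * 0.001) / 1000
= 0.5208 mL

0.5208


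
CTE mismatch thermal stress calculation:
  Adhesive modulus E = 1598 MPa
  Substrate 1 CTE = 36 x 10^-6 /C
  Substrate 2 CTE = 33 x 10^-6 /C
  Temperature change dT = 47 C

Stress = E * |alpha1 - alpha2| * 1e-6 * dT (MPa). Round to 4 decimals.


delta_alpha = |36 - 33| = 3 x 10^-6/C
Stress = 1598 * 3e-6 * 47
= 0.2253 MPa

0.2253


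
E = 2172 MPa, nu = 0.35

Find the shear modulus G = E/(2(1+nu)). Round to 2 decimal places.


G = 2172 / (2 * 1.35)
= 804.44 MPa

804.44


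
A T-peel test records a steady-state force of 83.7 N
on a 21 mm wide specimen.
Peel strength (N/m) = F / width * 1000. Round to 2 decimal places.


Peel strength = 83.7 / 21 * 1000
= 3985.71 N/m

3985.71


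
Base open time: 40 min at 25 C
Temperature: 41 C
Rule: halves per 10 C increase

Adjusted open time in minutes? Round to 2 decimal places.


Acceleration = 2^((41-25)/10) = 3.0314
Open time = 40 / 3.0314 = 13.20 min

13.20


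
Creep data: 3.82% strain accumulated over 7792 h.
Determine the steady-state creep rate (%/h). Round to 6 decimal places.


Rate = 3.82 / 7792 = 0.000490 %/h

0.000490


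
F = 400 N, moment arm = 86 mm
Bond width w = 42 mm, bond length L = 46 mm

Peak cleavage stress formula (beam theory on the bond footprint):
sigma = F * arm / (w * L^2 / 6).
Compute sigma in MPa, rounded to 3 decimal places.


sigma = (400 * 86) / (42 * 2116 / 6)
= 34400 * 6 / 88872
= 206400 / 88872
= 2.322 MPa

2.322


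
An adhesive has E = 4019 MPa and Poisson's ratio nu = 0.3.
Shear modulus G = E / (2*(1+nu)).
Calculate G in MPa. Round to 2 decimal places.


G = 4019 / (2*(1+0.3))
= 4019 / 2.60
= 1545.77 MPa

1545.77


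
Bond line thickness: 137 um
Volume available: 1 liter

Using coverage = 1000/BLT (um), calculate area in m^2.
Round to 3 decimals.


1 L = 1e6 mm^3, thickness = 137 um = 0.137 mm
Area = 1e6 / 0.137 mm^2 = (1e6 / 0.137) / 1e6 m^2 = 1000 / 137 m^2
= 7.299 m^2

7.299


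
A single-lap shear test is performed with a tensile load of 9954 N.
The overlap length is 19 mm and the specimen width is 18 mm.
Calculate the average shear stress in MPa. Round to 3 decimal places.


Shear stress = F / (overlap * width)
= 9954 / (19 * 18)
= 9954 / 342
= 29.105 MPa

29.105


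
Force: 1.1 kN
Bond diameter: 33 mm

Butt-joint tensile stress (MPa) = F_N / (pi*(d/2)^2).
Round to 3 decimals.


F_N = 1.1 * 1000 = 1100.0 N
A = pi*(16.5)^2 = 855.2986 mm^2
stress = 1100.0 / 855.2986 = 1.286 MPa

1.286


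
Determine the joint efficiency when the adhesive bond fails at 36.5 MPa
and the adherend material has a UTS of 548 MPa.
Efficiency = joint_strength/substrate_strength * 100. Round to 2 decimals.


Joint efficiency = 36.5 / 548 * 100
= 6.66%

6.66


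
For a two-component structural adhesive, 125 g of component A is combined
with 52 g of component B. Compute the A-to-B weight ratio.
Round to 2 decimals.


Weight ratio A:B = 125 / 52
= 2.40

2.40


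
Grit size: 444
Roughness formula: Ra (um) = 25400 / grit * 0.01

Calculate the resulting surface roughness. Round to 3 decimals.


Ra = 25400 / 444 * 0.01
= 0.572 um

0.572


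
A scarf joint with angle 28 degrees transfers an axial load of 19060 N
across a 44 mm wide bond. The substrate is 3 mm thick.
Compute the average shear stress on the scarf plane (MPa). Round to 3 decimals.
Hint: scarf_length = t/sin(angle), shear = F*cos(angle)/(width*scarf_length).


scarf_length = 3 / sin(28 deg) = 6.3902 mm
cos(28 deg) = 0.882948
shear stress = 19060 * 0.882948 / (44 * 6.3902)
= 59.854 MPa

59.854


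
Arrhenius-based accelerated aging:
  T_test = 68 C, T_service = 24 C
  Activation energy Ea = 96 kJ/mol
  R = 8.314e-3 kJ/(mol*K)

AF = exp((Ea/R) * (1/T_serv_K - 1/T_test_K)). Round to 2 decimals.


T_test_K = 341.15, T_serv_K = 297.15
AF = exp((96/8.314e-3) * (1/297.15 - 1/341.15))
= 150.17

150.17


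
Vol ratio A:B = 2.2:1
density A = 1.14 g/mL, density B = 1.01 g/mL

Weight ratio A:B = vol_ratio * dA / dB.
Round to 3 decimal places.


Weight ratio = 2.2 * 1.14 / 1.01
= 2.483

2.483


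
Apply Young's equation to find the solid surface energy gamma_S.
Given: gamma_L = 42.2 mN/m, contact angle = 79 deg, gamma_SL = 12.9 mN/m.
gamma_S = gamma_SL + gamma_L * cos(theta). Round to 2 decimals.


theta_rad = 79 * pi/180 = 1.378810
gamma_S = 12.9 + 42.2 * cos(1.378810)
= 20.95 mN/m

20.95


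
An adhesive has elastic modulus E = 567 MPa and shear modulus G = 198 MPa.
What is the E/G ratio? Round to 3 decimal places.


E/G = 567 / 198 = 2.864

2.864


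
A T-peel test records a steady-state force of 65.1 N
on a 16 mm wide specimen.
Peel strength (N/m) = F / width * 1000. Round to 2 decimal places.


Peel strength = 65.1 / 16 * 1000
= 4068.75 N/m

4068.75


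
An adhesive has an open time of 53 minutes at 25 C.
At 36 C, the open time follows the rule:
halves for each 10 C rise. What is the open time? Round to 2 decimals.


Factor = 2^((36-25)/10) = 2.1435
Open time = 53 / 2.1435 = 24.73 min

24.73


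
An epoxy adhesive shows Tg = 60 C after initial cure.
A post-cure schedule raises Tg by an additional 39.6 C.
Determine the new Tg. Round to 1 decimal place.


New Tg = 60 + 39.6
= 99.6 C

99.6


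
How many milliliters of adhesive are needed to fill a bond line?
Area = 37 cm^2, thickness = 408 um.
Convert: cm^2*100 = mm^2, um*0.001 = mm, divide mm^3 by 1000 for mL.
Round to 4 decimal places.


= (37 * 100) * (408 * 0.001) / 1000
= 1.5096 mL

1.5096


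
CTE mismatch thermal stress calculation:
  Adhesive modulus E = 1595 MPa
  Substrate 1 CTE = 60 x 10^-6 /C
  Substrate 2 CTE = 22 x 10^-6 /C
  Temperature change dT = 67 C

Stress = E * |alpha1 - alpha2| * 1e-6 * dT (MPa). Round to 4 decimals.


delta_alpha = |60 - 22| = 38 x 10^-6/C
Stress = 1595 * 38e-6 * 67
= 4.0609 MPa

4.0609


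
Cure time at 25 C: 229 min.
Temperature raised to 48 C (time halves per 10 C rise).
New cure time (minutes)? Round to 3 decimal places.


Acceleration factor = 2^(23/10) = 4.9246
New time = 229 / 4.9246 = 46.501 min

46.501


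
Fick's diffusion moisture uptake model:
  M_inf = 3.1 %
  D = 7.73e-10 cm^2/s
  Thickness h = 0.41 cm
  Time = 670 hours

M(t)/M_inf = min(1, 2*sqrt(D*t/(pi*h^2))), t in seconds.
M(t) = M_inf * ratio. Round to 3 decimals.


t_sec = 670 * 3600 = 2412000
ratio = 2*sqrt(7.73e-10*2412000/(pi*0.41^2))
= min(1, 0.118836)
= 0.118836
M(t) = 3.1 * 0.118836 = 0.368 %

0.368


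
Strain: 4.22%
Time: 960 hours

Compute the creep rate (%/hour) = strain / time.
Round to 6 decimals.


Creep rate = 4.22 / 960
= 0.004396 %/h

0.004396


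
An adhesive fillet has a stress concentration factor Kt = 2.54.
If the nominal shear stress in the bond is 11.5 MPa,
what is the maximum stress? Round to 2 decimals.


Max stress = 11.5 * 2.54 = 29.21 MPa

29.21


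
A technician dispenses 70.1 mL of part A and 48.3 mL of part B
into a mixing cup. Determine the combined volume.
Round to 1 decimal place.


Combined volume = 70.1 + 48.3
= 118.4 mL

118.4


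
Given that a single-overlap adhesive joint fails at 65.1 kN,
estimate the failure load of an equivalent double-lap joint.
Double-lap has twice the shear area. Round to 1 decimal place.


Double-lap factor = 2
Expected load = 65.1 * 2 = 130.2 kN

130.2


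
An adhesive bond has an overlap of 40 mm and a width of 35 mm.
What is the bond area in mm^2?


Bond area = overlap * width
= 40 * 35
= 1400 mm^2

1400


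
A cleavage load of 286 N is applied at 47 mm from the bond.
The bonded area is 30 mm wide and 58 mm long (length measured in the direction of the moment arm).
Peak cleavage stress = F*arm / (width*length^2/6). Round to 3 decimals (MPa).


Moment = 286 * 47 = 13442 N*mm
Section modulus = 30 * 3364 / 6 = 100920 / 6 mm^3
Stress = 13442 / (100920 / 6) = 80652 / 100920
= 0.799 MPa

0.799


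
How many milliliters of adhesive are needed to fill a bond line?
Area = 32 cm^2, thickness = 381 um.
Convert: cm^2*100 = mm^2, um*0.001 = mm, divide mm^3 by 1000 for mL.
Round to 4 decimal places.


= (32 * 100) * (381 * 0.001) / 1000
= 1.2192 mL

1.2192


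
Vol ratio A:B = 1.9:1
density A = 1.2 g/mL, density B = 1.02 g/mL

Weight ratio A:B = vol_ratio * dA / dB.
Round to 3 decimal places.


Weight ratio = 1.9 * 1.2 / 1.02
= 2.235

2.235


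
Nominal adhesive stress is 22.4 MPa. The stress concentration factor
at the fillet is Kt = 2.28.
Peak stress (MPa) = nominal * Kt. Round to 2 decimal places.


Peak = 22.4 * 2.28 = 51.07 MPa

51.07


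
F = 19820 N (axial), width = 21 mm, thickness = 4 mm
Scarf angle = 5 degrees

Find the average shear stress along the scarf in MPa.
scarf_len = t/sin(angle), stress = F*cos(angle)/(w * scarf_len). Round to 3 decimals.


scarf_len = 4/sin(5 deg) = 45.8949
cos(5 deg) = 0.996195
stress = 19820*0.996195/(21*45.8949) = 20.486 MPa

20.486


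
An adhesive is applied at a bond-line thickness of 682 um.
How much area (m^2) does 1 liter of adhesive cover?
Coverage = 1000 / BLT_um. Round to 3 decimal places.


Coverage = 1000 / 682 = 1.466 m^2

1.466


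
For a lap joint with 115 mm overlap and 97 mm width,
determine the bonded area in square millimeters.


Area = 115 * 97 = 11155 mm^2

11155


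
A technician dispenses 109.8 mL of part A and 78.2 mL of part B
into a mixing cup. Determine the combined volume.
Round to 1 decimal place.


Combined volume = 109.8 + 78.2
= 188.0 mL

188.0


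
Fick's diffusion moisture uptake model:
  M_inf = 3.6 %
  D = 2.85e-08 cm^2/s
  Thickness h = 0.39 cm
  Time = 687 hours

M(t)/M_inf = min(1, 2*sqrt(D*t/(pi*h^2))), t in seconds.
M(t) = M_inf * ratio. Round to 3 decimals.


t_sec = 687 * 3600 = 2473200
ratio = 2*sqrt(2.85e-08*2473200/(pi*0.39^2))
= min(1, 0.768144)
= 0.768144
M(t) = 3.6 * 0.768144 = 2.765 %

2.765


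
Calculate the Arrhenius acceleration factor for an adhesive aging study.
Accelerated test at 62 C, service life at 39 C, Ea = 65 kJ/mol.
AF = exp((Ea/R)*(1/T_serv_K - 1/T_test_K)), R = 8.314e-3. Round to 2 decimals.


T_test = 335.15 K, T_serv = 312.15 K
Ea/R = 65 / 0.008314 = 7818.14
AF = exp(7818.14 * (1/312.15 - 1/335.15))
= 5.58

5.58


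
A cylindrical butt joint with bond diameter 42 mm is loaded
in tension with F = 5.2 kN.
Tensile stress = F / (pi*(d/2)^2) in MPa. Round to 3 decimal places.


Area = pi * (42/2)^2 = 1385.4424 mm^2
Stress = 5.2*1000 / 1385.4424
= 3.753 MPa

3.753


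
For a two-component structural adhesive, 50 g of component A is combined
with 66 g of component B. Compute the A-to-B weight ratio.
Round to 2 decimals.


Weight ratio A:B = 50 / 66
= 0.76

0.76


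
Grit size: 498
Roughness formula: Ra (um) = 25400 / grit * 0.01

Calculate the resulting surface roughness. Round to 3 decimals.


Ra = 25400 / 498 * 0.01
= 0.510 um

0.510


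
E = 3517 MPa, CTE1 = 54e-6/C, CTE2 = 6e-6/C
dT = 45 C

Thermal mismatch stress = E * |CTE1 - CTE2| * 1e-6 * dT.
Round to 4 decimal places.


= 3517 * 48e-6 * 45
= 7.5967 MPa

7.5967


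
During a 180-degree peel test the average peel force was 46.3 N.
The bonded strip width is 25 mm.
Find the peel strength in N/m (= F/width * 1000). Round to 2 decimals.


Peel strength = F/width * 1000
= 46.3 / 25 * 1000
= 1852.00 N/m

1852.00


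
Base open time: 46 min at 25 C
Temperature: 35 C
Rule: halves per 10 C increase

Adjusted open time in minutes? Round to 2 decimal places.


Acceleration = 2^((35-25)/10) = 2.0000
Open time = 46 / 2.0000 = 23.00 min

23.00


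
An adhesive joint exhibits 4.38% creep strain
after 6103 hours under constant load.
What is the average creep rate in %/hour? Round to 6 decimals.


Creep rate = strain / time
= 4.38 / 6103
= 0.000718 %/h

0.000718


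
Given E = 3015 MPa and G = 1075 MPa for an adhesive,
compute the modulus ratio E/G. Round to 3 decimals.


E/G ratio = 3015 / 1075 = 2.805

2.805


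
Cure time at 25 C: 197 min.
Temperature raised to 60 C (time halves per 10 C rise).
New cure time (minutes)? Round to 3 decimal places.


Acceleration factor = 2^(35/10) = 11.3137
New time = 197 / 11.3137 = 17.413 min

17.413


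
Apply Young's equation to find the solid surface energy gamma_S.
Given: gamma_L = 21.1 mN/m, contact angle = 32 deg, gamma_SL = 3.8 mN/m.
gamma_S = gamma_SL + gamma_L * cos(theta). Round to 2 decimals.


theta_rad = 32 * pi/180 = 0.558505
gamma_S = 3.8 + 21.1 * cos(0.558505)
= 21.69 mN/m

21.69


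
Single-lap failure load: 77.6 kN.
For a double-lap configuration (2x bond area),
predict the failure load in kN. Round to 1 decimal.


Failure load = 77.6 * 2 = 155.2 kN

155.2


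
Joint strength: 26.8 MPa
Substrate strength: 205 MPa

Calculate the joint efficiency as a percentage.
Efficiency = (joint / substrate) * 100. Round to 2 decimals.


Efficiency = (26.8 / 205) * 100 = 13.07%

13.07


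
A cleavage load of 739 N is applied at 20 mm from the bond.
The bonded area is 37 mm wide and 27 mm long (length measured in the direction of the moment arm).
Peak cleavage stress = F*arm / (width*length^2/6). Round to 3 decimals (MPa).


Moment = 739 * 20 = 14780 N*mm
Section modulus = 37 * 729 / 6 = 26973 / 6 mm^3
Stress = 14780 / (26973 / 6) = 88680 / 26973
= 3.288 MPa

3.288


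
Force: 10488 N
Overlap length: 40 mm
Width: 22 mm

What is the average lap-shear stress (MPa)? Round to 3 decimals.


Average shear stress = F / (overlap * width)
= 10488 / (40 * 22)
= 11.918 MPa

11.918


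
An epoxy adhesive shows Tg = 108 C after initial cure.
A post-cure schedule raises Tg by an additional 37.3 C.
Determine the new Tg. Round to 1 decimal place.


New Tg = 108 + 37.3
= 145.3 C

145.3


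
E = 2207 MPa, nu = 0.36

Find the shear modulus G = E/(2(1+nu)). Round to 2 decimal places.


G = 2207 / (2 * 1.36)
= 811.40 MPa

811.40


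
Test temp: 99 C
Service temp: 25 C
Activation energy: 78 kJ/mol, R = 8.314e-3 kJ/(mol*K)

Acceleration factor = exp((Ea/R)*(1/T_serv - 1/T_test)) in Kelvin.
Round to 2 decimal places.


AF = exp((78/0.008314)*(1/298.15 - 1/372.15))
= 521.63

521.63


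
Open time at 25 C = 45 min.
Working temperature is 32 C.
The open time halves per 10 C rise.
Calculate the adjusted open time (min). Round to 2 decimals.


factor = 2^((32 - 25) / 10) = 1.6245
ot = 45 / 1.6245 = 27.70 min

27.70


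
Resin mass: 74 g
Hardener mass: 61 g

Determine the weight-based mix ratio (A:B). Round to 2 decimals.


Ratio = 74 / 61 = 1.21

1.21


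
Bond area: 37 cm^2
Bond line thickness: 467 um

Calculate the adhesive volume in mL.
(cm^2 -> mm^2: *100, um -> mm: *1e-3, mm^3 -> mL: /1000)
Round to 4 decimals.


V = 37*100 * 467*1e-3 / 1000
= 1.7279 mL

1.7279


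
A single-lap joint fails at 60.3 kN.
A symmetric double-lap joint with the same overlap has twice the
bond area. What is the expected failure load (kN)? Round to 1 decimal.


Double-lap load = 2 * 60.3 = 120.6 kN

120.6


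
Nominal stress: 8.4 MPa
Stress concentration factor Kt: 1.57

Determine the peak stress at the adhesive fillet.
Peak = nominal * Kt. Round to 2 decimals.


Peak stress = 8.4 * 1.57
= 13.19 MPa

13.19


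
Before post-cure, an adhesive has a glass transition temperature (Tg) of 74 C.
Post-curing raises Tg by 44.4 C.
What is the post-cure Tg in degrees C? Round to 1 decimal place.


Tg_post = Tg_base + delta_Tg
= 74 + 44.4
= 118.4 C

118.4


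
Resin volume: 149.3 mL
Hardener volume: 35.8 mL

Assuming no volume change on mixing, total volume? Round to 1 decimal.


V_total = 149.3 + 35.8 = 185.1 mL

185.1


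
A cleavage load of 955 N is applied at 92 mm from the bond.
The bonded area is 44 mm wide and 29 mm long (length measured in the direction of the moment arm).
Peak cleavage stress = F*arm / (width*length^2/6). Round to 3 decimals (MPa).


Moment = 955 * 92 = 87860 N*mm
Section modulus = 44 * 841 / 6 = 37004 / 6 mm^3
Stress = 87860 / (37004 / 6) = 527160 / 37004
= 14.246 MPa

14.246


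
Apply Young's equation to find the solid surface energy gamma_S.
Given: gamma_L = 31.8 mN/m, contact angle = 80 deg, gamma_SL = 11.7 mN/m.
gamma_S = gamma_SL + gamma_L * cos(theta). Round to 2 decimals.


theta_rad = 80 * pi/180 = 1.396263
gamma_S = 11.7 + 31.8 * cos(1.396263)
= 17.22 mN/m

17.22


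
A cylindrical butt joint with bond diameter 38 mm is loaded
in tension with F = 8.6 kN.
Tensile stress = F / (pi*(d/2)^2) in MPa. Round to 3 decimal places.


Area = pi * (38/2)^2 = 1134.1149 mm^2
Stress = 8.6*1000 / 1134.1149
= 7.583 MPa

7.583


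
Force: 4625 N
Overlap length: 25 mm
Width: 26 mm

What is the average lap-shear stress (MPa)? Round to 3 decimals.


Average shear stress = F / (overlap * width)
= 4625 / (25 * 26)
= 7.115 MPa

7.115


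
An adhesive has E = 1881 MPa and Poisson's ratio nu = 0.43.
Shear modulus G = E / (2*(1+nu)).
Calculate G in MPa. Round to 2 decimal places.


G = 1881 / (2*(1+0.43))
= 1881 / 2.86
= 657.69 MPa

657.69


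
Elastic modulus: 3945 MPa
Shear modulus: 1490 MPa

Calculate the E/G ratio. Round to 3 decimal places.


E / G = 3945 / 1490 = 2.648

2.648


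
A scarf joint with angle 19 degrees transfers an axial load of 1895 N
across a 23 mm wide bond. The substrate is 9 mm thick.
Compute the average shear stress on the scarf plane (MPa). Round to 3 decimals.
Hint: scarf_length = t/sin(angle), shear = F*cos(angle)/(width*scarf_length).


scarf_length = 9 / sin(19 deg) = 27.6440 mm
cos(19 deg) = 0.945519
shear stress = 1895 * 0.945519 / (23 * 27.6440)
= 2.818 MPa

2.818


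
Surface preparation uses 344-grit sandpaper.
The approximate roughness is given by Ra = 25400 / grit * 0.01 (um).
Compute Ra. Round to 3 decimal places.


Ra = 25400 / 344 * 0.01
= 254 / 344
= 0.738 um

0.738


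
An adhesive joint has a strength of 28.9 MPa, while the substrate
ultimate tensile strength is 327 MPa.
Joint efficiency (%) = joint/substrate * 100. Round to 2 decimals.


Efficiency = 28.9 / 327 * 100
= 8.84%

8.84


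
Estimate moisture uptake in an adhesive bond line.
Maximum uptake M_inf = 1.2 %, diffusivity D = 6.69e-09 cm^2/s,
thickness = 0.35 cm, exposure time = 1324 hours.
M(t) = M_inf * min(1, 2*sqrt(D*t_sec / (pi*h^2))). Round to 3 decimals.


Convert time: 1324 h = 4766400 s
ratio = min(1, 2*sqrt(6.69e-09*4766400/(pi*0.35^2)))
= 0.575699
M(t) = 1.2 * 0.575699 = 0.691%

0.691


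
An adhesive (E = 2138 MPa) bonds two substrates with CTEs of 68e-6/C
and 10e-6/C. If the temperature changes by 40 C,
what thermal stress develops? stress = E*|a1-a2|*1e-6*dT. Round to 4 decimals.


Stress = 2138 * |68 - 10| * 1e-6 * 40
= 4.9602 MPa

4.9602


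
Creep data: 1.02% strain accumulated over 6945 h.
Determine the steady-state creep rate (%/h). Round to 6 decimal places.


Rate = 1.02 / 6945 = 0.000147 %/h

0.000147


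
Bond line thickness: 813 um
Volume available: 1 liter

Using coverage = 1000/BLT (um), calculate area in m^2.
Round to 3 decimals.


1 L = 1e6 mm^3, thickness = 813 um = 0.813 mm
Area = 1e6 / 0.813 mm^2 = (1e6 / 0.813) / 1e6 m^2 = 1000 / 813 m^2
= 1.230 m^2

1.230


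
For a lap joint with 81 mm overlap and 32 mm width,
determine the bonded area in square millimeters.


Area = 81 * 32 = 2592 mm^2

2592


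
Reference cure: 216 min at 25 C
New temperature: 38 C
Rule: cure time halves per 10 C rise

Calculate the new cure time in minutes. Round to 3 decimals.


factor = 2^((38-25)/10) = 2.4623
t_new = 216 / 2.4623 = 87.723 min

87.723


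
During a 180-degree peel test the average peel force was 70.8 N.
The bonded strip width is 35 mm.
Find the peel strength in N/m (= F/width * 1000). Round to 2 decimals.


Peel strength = F/width * 1000
= 70.8 / 35 * 1000
= 2022.86 N/m

2022.86


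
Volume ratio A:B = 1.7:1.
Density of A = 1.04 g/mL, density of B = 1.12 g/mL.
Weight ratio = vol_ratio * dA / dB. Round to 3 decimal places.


Wt ratio = 1.7 * 1.04 / 1.12
= 1.579

1.579


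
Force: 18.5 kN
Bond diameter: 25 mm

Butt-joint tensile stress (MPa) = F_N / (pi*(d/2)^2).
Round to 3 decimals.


F_N = 18.5 * 1000 = 18500.0 N
A = pi*(12.5)^2 = 490.8739 mm^2
stress = 18500.0 / 490.8739 = 37.688 MPa

37.688


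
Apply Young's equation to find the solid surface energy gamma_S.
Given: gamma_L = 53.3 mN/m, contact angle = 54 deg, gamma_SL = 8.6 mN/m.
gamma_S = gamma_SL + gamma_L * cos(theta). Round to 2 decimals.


theta_rad = 54 * pi/180 = 0.942478
gamma_S = 8.6 + 53.3 * cos(0.942478)
= 39.93 mN/m

39.93


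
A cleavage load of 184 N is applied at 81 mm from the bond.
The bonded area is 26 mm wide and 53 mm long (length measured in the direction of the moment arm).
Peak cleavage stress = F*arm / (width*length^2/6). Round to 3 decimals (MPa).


Moment = 184 * 81 = 14904 N*mm
Section modulus = 26 * 2809 / 6 = 73034 / 6 mm^3
Stress = 14904 / (73034 / 6) = 89424 / 73034
= 1.224 MPa

1.224


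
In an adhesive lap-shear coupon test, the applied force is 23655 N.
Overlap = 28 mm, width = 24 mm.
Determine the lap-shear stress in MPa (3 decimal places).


stress = F / (overlap * width)
= 23655 / (28 * 24)
= 35.201 MPa

35.201
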